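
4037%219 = 95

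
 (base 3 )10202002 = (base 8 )5251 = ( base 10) 2729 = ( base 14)DCD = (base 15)C1E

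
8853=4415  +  4438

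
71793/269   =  266 + 239/269 = 266.89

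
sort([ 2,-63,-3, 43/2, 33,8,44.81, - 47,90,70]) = [ - 63,  -  47,-3 , 2,8,43/2,  33,44.81,70,90]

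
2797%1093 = 611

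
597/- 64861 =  - 1 + 64264/64861 = - 0.01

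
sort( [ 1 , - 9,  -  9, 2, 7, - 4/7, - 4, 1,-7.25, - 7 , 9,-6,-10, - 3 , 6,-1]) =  [ - 10 , - 9,-9,-7.25,-7,  -  6, -4,-3,-1,-4/7, 1, 1,2, 6, 7 , 9 ] 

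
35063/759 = 46  +  149/759 = 46.20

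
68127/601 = 113  +  214/601 = 113.36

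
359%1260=359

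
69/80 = 69/80 = 0.86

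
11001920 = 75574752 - 64572832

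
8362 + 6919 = 15281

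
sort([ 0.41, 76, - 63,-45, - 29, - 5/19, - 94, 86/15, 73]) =[ - 94,  -  63,-45,-29, - 5/19,  0.41, 86/15,73,76]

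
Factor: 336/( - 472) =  - 2^1 *3^1* 7^1* 59^( - 1) = -42/59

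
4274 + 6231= 10505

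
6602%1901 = 899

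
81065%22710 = 12935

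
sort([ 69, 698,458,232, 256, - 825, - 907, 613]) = [ - 907, -825,69, 232, 256,458, 613, 698]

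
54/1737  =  6/193 = 0.03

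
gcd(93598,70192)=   2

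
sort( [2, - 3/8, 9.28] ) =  [ - 3/8,  2,  9.28] 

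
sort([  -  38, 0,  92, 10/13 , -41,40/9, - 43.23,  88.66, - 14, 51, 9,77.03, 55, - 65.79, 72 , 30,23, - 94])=[ - 94, - 65.79, - 43.23, - 41, -38, - 14, 0, 10/13, 40/9, 9, 23, 30, 51,55, 72, 77.03,88.66 , 92 ] 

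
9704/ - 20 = -2426/5 = -485.20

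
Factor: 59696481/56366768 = 2^( - 4)*3^1*13^1*19^(- 1 )*157^( - 1 )*1181^( - 1 ) *1530679^1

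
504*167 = 84168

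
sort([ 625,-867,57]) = [ - 867,57,625]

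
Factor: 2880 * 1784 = 5137920 = 2^9 * 3^2*5^1* 223^1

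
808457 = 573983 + 234474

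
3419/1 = 3419 =3419.00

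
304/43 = 304/43 = 7.07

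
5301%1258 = 269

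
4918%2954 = 1964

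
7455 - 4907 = 2548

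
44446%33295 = 11151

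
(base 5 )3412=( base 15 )222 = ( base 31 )FH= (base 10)482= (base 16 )1e2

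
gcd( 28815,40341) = 5763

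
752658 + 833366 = 1586024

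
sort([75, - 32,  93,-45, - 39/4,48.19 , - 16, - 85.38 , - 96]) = [ - 96,  -  85.38, - 45, - 32,- 16, - 39/4, 48.19,75,93]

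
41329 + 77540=118869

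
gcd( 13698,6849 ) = 6849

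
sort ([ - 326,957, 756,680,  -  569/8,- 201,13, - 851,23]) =[ - 851 ,  -  326, - 201,-569/8,13,  23,680,  756, 957 ] 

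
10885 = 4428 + 6457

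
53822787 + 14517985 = 68340772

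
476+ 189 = 665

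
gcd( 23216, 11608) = 11608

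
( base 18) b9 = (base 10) 207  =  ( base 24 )8f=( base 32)6f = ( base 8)317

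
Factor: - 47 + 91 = 2^2 *11^1 = 44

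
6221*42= 261282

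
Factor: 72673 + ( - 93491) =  - 2^1*7^1*1487^1 = - 20818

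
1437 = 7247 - 5810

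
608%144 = 32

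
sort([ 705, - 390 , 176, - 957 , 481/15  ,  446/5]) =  [ - 957, -390,  481/15,446/5,176,705]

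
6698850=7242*925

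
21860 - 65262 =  - 43402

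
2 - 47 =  - 45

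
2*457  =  914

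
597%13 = 12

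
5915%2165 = 1585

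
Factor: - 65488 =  - 2^4* 4093^1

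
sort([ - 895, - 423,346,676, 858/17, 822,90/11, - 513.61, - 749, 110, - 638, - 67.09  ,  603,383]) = [-895, - 749, - 638, - 513.61, - 423, - 67.09,90/11 , 858/17,110,346, 383,603,  676, 822 ]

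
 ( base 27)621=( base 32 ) 4ad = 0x114d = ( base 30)4rj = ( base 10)4429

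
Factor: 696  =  2^3*3^1*29^1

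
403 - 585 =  - 182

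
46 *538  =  24748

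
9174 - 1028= 8146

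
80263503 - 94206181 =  - 13942678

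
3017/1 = 3017 = 3017.00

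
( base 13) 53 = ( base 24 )2K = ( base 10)68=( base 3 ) 2112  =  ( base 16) 44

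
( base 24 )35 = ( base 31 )2F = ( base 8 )115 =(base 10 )77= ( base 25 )32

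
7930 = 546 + 7384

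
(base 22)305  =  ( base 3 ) 1222222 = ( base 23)2H8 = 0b10110110001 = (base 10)1457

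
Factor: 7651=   7^1*1093^1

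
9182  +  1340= 10522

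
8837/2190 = 8837/2190 = 4.04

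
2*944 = 1888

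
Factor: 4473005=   5^1*823^1*  1087^1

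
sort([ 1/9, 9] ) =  [ 1/9,9] 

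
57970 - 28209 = 29761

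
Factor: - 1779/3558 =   -  2^(- 1) = - 1/2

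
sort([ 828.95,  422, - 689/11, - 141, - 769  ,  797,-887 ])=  [ - 887, - 769,- 141,-689/11, 422, 797,828.95 ]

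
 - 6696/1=-6696 = - 6696.00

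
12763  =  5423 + 7340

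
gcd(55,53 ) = 1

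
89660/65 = 17932/13 = 1379.38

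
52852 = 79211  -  26359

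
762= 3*254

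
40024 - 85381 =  - 45357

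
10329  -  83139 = -72810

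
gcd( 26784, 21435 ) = 3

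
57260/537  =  106 +338/537  =  106.63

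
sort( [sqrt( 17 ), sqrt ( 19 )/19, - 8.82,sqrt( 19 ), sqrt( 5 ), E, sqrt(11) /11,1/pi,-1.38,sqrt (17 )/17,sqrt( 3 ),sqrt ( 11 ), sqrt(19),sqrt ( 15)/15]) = [ - 8.82, - 1.38,sqrt(19 )/19,sqrt(  17 ) /17,sqrt( 15)/15, sqrt(11)/11,1/pi , sqrt( 3 ),sqrt(5 ) , E, sqrt(11 ),sqrt( 17),sqrt(19),sqrt(19 ) ]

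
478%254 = 224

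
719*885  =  636315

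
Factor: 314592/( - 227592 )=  - 2^2*3^(-1 )*109^(-1 )*113^1=- 452/327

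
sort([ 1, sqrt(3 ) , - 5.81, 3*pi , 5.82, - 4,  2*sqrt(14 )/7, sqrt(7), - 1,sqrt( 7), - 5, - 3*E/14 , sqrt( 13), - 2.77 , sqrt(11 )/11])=[ - 5.81 , - 5, - 4, -2.77, - 1,  -  3*E/14,sqrt(11 )/11,1,2 * sqrt( 14 ) /7,sqrt(3),sqrt(7),sqrt(7 ),sqrt (13 ),5.82,3 * pi ] 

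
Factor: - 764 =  - 2^2*191^1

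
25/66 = 25/66 = 0.38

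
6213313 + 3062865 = 9276178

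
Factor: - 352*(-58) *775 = 2^6  *5^2 * 11^1*29^1 * 31^1   =  15822400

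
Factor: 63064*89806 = 5663525584 = 2^4*83^1*541^1 * 7883^1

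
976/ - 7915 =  - 1+6939/7915 = - 0.12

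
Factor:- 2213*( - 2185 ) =4835405 = 5^1 * 19^1*23^1 * 2213^1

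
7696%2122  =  1330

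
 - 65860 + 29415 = -36445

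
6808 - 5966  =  842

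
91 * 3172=288652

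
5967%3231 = 2736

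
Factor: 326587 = 17^1*19211^1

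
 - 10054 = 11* (  -  914)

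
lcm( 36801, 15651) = 1361637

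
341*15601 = 5319941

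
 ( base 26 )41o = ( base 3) 10210000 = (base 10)2754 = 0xac2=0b101011000010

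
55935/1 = 55935=55935.00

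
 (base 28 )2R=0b1010011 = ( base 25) 38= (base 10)83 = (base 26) 35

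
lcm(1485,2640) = 23760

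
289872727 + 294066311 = 583939038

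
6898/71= 97+ 11/71 = 97.15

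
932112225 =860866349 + 71245876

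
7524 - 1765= 5759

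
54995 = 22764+32231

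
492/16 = 30 + 3/4 = 30.75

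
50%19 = 12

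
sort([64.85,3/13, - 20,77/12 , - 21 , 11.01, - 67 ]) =[ - 67, - 21, - 20, 3/13,77/12, 11.01,64.85 ]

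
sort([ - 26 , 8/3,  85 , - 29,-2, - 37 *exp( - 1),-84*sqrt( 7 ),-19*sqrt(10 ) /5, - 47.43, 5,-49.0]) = [ - 84 * sqrt(7), - 49.0, - 47.43, -29, - 26,- 37*exp( - 1 ), - 19 * sqrt(10 )/5, - 2, 8/3,  5 , 85]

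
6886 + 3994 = 10880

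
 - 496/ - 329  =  496/329  =  1.51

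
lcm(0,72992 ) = 0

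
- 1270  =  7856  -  9126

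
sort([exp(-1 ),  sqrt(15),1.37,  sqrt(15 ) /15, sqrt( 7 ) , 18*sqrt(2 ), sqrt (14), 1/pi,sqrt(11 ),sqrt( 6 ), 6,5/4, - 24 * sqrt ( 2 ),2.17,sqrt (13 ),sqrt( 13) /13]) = [ - 24*sqrt( 2 ),sqrt(15 )/15,  sqrt(13) /13,  1/pi, exp( - 1), 5/4,  1.37, 2.17,  sqrt(6),sqrt ( 7),  sqrt(11 ),sqrt ( 13), sqrt( 14 ) , sqrt(15 ),  6,18*sqrt(2)]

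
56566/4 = 14141 + 1/2 = 14141.50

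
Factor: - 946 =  - 2^1 * 11^1*43^1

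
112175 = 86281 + 25894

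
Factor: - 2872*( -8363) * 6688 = 160635968768=2^8*11^1 * 19^1 * 359^1*8363^1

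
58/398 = 29/199 = 0.15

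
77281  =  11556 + 65725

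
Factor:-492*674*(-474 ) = 2^4*3^2*41^1*79^1  *337^1 = 157182192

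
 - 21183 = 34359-55542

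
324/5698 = 162/2849= 0.06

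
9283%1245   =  568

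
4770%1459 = 393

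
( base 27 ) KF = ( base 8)1053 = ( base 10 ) 555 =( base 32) hb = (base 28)jn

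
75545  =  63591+11954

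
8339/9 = 8339/9 = 926.56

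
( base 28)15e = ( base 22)1ke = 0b1110101010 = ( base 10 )938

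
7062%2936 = 1190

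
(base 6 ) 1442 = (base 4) 12002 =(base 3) 112022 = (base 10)386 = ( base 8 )602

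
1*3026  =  3026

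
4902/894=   817/149 = 5.48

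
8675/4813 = 1+3862/4813 = 1.80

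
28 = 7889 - 7861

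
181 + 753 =934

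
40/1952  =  5/244 = 0.02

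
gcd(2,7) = 1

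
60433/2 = 60433/2 = 30216.50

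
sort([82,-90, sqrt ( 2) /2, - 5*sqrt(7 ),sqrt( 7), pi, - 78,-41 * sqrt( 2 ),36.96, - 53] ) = [ -90, - 78, - 41*sqrt(2 ), - 53 , - 5*sqrt( 7), sqrt ( 2)/2, sqrt( 7 ),pi, 36.96, 82]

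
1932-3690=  - 1758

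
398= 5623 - 5225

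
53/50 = 1+3/50 = 1.06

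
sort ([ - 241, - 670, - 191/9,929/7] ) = [ - 670, -241, - 191/9,929/7] 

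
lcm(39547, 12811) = 909581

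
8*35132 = 281056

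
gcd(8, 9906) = 2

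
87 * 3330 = 289710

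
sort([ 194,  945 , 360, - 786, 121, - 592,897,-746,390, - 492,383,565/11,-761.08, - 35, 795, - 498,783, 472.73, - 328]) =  [ - 786, - 761.08 , - 746, - 592, -498, - 492 , - 328, - 35,565/11 , 121,  194, 360,383,390,472.73, 783,795,897,945]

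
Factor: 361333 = 7^1 * 41^1*1259^1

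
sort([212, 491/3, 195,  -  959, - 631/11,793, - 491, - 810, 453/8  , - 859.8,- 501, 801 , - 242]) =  [-959, - 859.8, - 810, -501 , - 491, - 242, - 631/11,453/8, 491/3 , 195, 212,793, 801 ]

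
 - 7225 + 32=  - 7193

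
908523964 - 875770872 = 32753092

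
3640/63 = 520/9 = 57.78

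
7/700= 1/100 = 0.01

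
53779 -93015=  - 39236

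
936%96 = 72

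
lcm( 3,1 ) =3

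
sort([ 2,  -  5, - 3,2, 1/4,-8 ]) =[ - 8, - 5 , - 3,1/4,2,2] 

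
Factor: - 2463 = -3^1*821^1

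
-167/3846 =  - 1  +  3679/3846 = - 0.04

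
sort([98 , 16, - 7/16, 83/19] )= [- 7/16,83/19,16,98]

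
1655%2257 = 1655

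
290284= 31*9364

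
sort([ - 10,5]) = [  -  10,5] 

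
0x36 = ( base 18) 30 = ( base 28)1q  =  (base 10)54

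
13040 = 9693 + 3347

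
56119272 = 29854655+26264617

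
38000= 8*4750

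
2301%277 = 85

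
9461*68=643348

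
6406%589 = 516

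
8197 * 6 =49182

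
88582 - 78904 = 9678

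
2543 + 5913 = 8456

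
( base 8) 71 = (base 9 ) 63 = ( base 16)39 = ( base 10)57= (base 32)1P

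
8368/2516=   2092/629 = 3.33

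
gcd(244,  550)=2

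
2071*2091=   4330461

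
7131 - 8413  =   - 1282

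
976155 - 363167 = 612988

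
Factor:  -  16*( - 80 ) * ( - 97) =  - 124160  =  - 2^8*5^1 * 97^1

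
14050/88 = 7025/44= 159.66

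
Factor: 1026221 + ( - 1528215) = -501994  =  - 2^1*499^1 *503^1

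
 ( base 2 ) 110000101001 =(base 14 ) 11c5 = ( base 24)59H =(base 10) 3113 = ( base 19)8bg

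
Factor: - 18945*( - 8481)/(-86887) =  - 160672545/86887= -  3^3*5^1*11^1*17^( - 1 )*19^ ( - 1)*257^1*269^(  -  1)*421^1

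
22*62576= 1376672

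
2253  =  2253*1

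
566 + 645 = 1211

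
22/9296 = 11/4648 =0.00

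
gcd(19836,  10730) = 58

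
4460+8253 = 12713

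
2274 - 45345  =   - 43071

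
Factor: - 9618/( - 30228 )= 2^( - 1 )* 7^1*11^( - 1 ) = 7/22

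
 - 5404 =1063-6467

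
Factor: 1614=2^1*3^1*269^1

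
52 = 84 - 32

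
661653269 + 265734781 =927388050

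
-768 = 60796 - 61564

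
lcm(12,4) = 12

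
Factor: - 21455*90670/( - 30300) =2^ ( - 1)*3^( - 1) * 7^1*101^ (  -  1)*613^1*9067^1 = 38906497/606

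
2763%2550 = 213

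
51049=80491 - 29442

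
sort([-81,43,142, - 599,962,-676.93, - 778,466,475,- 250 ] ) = [-778, - 676.93 , - 599, - 250,-81,43,142,466,475,962] 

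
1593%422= 327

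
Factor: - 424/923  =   - 2^3*13^ ( -1)*53^1*71^ (-1 )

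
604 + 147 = 751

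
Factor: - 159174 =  - 2^1*3^2*37^1*239^1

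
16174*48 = 776352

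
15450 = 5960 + 9490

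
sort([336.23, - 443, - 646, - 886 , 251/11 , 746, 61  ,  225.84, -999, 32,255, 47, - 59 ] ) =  [ - 999, - 886 ,- 646, - 443, - 59, 251/11 , 32, 47 , 61, 225.84, 255,336.23, 746] 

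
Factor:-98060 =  - 2^2 * 5^1*  4903^1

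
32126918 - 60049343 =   -  27922425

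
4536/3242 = 1 + 647/1621 = 1.40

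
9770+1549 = 11319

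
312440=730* 428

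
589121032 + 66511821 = 655632853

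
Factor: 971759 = 971759^1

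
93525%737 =663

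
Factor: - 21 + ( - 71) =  - 2^2*23^1  =  - 92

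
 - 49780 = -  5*9956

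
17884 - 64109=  - 46225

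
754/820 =377/410 = 0.92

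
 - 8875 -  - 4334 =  - 4541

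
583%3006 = 583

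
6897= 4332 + 2565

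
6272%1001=266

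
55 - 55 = 0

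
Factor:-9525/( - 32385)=5^1*17^( - 1) = 5/17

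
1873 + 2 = 1875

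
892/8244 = 223/2061  =  0.11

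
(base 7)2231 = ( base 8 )1446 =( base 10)806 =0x326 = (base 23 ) 1c1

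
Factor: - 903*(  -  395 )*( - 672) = -2^5*3^2*5^1 * 7^2* 43^1* 79^1 = -239692320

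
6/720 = 1/120 = 0.01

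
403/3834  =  403/3834 = 0.11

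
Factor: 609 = 3^1*7^1 * 29^1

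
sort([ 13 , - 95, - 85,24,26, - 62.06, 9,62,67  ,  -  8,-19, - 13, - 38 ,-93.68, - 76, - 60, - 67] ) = [ - 95, - 93.68, - 85, - 76,-67, - 62.06, - 60, - 38 , - 19, - 13, - 8, 9,13 , 24 , 26,62, 67 ] 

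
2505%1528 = 977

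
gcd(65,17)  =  1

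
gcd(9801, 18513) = 1089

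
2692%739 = 475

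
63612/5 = 63612/5 = 12722.40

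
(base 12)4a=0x3a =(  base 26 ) 26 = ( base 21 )2G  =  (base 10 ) 58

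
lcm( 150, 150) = 150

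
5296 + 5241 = 10537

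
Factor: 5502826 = 2^1*7^1*393059^1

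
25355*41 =1039555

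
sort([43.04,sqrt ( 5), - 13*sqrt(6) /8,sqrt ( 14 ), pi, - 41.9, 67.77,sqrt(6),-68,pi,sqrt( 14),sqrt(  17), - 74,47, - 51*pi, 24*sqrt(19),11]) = [ -51*pi, - 74,  -  68,-41.9,  -  13*sqrt (6 ) /8,sqrt( 5), sqrt( 6), pi,pi,sqrt ( 14),sqrt (14),sqrt(17),11,43.04,47,67.77, 24 * sqrt(19) ]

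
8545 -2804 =5741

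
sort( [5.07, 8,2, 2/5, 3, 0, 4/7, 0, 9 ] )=[ 0, 0, 2/5,4/7,2, 3, 5.07, 8, 9] 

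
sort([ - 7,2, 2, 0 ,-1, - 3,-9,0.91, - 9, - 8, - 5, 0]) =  [ - 9 , - 9,-8, - 7, - 5, - 3 , - 1, 0,0, 0.91, 2, 2]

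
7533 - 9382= - 1849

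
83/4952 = 83/4952 = 0.02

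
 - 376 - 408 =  - 784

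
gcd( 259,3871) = 7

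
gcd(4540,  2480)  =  20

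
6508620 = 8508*765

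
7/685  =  7/685 = 0.01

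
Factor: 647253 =3^2*71917^1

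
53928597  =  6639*8123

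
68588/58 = 1182 +16/29 = 1182.55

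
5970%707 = 314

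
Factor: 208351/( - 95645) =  - 403/185 = -  5^( - 1)*13^1*31^1*37^( - 1)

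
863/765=1+98/765 = 1.13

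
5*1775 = 8875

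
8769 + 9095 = 17864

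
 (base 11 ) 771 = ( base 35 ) QF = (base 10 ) 925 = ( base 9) 1237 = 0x39d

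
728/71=10+18/71 = 10.25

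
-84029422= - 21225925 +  - 62803497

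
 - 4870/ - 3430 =1+144/343= 1.42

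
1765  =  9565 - 7800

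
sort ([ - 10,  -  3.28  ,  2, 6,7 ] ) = [  -  10 , - 3.28, 2,6 , 7 ] 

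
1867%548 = 223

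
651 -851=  - 200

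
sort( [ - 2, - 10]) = [ -10, -2]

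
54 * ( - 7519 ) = -406026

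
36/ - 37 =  - 1 + 1/37 = - 0.97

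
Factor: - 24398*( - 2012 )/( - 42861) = - 2^3*  3^( - 1)*7^ ( - 1 )*11^1*13^(-1 )*157^(- 1)* 503^1*1109^1 = -49088776/42861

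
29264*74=2165536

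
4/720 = 1/180 = 0.01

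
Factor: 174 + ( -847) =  - 673^1 = -  673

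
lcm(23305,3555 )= 209745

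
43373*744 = 32269512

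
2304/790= 1152/395 = 2.92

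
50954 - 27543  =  23411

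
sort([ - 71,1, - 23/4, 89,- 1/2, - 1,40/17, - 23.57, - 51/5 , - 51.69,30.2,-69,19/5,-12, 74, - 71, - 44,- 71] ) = [ - 71,-71, - 71,- 69,-51.69, - 44, - 23.57,- 12, - 51/5, - 23/4, - 1, - 1/2 , 1, 40/17,  19/5,30.2, 74,89 ] 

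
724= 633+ 91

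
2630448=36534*72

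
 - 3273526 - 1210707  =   - 4484233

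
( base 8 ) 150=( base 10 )104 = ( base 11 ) 95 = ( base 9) 125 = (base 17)62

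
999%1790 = 999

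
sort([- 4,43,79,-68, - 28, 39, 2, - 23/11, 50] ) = [ - 68, - 28, - 4 , - 23/11, 2, 39, 43 , 50,79 ] 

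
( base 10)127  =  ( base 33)3s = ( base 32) 3v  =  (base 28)4F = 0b1111111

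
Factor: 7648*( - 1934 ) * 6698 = -2^7  *  17^1*197^1 * 239^1*967^1  =  -99071671936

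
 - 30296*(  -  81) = 2453976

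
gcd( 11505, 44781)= 177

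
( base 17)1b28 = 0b1111111000110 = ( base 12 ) 485A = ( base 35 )6ME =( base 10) 8134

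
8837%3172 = 2493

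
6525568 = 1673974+4851594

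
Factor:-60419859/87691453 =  - 3^1*43^1*468371^1*87691453^( - 1 )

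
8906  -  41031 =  - 32125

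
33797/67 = 504 + 29/67 = 504.43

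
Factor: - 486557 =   -  17^1*28621^1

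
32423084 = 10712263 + 21710821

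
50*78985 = 3949250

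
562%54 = 22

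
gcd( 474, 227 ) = 1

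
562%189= 184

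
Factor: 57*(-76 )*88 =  - 381216 = - 2^5 * 3^1*11^1*  19^2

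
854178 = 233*3666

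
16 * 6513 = 104208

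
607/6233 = 607/6233 = 0.10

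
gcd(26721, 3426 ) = 3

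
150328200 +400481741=550809941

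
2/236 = 1/118 = 0.01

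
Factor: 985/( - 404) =-2^( - 2)*5^1*101^(- 1 ) * 197^1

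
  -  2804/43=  - 2804/43 = -65.21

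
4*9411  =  37644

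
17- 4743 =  - 4726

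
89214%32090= 25034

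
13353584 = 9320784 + 4032800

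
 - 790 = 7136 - 7926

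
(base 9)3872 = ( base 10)2900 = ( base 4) 231110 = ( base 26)47E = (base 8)5524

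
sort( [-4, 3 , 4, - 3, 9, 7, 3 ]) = [ - 4, - 3,3, 3, 4, 7,  9]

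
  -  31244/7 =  - 4464  +  4/7 = - 4463.43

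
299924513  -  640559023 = - 340634510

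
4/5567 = 4/5567 =0.00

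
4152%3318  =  834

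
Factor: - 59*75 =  - 3^1 * 5^2*59^1=- 4425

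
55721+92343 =148064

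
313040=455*688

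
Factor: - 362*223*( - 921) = 74348646 = 2^1*3^1 *181^1*223^1 * 307^1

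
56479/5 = 56479/5 = 11295.80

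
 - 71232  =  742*(-96 )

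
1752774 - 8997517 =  - 7244743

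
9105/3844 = 9105/3844 = 2.37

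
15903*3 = 47709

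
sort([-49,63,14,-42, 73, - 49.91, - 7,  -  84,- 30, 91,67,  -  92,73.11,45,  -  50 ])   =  [ - 92,-84,-50,-49.91,-49, - 42,-30, -7,14,45,63 , 67, 73,73.11 , 91]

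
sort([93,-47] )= [ - 47, 93]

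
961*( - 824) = -791864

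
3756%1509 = 738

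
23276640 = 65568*355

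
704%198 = 110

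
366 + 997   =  1363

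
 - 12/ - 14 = 6/7 = 0.86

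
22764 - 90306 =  - 67542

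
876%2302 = 876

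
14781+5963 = 20744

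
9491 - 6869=2622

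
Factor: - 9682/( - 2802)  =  4841/1401 = 3^( - 1)*47^1 *103^1*467^( - 1)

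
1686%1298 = 388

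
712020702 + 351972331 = 1063993033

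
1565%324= 269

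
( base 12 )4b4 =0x2C8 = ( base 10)712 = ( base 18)23A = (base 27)QA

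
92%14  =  8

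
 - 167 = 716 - 883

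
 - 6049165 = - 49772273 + 43723108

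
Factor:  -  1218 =  -  2^1*3^1*7^1*29^1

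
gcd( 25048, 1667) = 1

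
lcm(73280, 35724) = 2857920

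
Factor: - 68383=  - 7^1*9769^1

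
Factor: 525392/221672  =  65674/27709  =  2^1*7^1*11^( - 2 )*229^( - 1 )*4691^1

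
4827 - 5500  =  - 673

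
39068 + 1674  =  40742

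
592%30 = 22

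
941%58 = 13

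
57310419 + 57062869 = 114373288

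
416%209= 207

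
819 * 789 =646191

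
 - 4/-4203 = 4/4203= 0.00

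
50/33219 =50/33219= 0.00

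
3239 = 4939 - 1700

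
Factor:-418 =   -  2^1*11^1*19^1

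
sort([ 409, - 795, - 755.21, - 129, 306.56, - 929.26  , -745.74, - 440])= [- 929.26, - 795, - 755.21,  -  745.74, - 440, - 129,306.56,409 ]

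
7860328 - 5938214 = 1922114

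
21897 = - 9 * ( - 2433 )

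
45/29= 1 + 16/29 = 1.55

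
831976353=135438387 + 696537966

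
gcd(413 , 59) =59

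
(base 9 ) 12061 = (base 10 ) 8074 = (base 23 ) f61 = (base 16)1f8a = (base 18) 16ga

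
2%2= 0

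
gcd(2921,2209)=1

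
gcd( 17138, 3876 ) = 38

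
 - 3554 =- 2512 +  -1042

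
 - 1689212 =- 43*39284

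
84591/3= 28197 = 28197.00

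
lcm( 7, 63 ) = 63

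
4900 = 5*980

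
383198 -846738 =  -  463540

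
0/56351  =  0  =  0.00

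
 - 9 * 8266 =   -  74394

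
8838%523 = 470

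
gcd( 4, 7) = 1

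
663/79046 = 663/79046 =0.01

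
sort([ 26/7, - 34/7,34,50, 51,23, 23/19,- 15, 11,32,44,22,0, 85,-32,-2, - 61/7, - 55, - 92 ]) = [-92, - 55,-32, - 15,-61/7, - 34/7, - 2,0, 23/19, 26/7, 11,22 , 23, 32 , 34, 44, 50, 51, 85]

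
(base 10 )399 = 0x18f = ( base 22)I3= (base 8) 617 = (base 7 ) 1110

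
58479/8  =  7309 + 7/8 = 7309.88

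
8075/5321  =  475/313=1.52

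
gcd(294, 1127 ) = 49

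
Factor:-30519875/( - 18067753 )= 5^3* 11^(  -  1)*17^( - 1)*53^( - 1)*1823^(-1)*244159^1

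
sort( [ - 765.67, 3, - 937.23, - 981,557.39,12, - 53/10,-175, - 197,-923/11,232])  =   [ - 981, - 937.23 ,- 765.67,-197, - 175, - 923/11, - 53/10, 3,12,232, 557.39 ] 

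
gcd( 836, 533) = 1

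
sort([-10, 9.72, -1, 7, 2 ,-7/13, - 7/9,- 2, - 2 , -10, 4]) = [ - 10,-10, - 2, - 2, -1,-7/9,-7/13, 2,4,7, 9.72]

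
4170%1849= 472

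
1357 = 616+741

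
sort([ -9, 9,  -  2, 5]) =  [ - 9, - 2, 5, 9]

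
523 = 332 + 191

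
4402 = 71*62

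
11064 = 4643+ 6421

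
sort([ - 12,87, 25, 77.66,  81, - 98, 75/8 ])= [ - 98, - 12, 75/8, 25, 77.66, 81, 87 ] 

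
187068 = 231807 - 44739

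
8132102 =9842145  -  1710043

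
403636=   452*893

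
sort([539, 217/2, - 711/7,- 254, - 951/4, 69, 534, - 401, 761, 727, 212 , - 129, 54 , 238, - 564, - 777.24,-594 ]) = [ - 777.24, - 594, - 564,-401,  -  254, - 951/4, - 129, - 711/7, 54, 69, 217/2, 212, 238 , 534 , 539, 727, 761]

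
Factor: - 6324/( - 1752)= 2^( - 1)*17^1*31^1*73^( - 1) = 527/146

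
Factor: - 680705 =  - 5^1*109^1*1249^1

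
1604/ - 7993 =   -  1 +6389/7993  =  - 0.20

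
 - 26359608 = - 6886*3828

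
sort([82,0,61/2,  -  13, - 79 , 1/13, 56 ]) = [ - 79, - 13,0,1/13,61/2,56,82]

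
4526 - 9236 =  -  4710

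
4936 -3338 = 1598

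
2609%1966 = 643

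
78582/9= 26194/3 = 8731.33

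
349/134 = 2+81/134= 2.60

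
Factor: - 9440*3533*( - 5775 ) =192605028000 = 2^5*3^1*5^3*7^1*11^1*59^1*3533^1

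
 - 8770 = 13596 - 22366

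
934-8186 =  - 7252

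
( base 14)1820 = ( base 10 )4340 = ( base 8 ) 10364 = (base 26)6AO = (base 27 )5pk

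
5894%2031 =1832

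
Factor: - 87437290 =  - 2^1*5^1*17^1*37^1 *13901^1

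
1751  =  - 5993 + 7744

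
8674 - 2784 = 5890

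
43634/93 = 43634/93 = 469.18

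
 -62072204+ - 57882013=-119954217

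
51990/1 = 51990=51990.00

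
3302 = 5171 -1869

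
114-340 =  - 226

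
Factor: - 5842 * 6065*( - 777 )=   27530454210 = 2^1*3^1* 5^1 * 7^1*23^1 * 37^1*127^1*1213^1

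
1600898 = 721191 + 879707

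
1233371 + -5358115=-4124744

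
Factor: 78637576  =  2^3 * 31^1*317087^1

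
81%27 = 0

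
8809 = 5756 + 3053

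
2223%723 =54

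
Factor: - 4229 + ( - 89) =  - 2^1*17^1*127^1 = - 4318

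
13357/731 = 18 + 199/731=18.27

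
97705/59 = 1656  +  1/59 = 1656.02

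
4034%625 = 284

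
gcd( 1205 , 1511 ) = 1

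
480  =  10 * 48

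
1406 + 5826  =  7232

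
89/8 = 11 + 1/8 = 11.12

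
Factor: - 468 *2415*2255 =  - 2^2*3^3*5^2 *7^1 * 11^1 * 13^1*23^1*41^1  =  - 2548646100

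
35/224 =5/32 = 0.16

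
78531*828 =65023668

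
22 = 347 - 325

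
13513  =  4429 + 9084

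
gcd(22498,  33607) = 7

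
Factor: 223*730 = 2^1*5^1*73^1 * 223^1 = 162790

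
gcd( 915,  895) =5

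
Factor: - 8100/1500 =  - 27/5 = - 3^3*5^( - 1 )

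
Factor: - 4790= - 2^1 * 5^1 * 479^1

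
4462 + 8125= 12587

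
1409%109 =101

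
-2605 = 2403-5008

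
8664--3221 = 11885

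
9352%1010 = 262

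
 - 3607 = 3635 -7242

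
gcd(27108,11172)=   12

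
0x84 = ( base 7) 246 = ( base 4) 2010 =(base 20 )6C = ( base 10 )132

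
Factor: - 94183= -19^1*4957^1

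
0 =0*982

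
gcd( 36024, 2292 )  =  12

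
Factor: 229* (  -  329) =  - 75341 = - 7^1 * 47^1*229^1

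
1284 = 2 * 642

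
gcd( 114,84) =6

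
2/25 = 2/25 = 0.08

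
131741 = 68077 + 63664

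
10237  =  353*29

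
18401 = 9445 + 8956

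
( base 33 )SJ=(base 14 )4b5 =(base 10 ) 943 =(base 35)qx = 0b1110101111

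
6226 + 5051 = 11277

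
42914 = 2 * 21457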